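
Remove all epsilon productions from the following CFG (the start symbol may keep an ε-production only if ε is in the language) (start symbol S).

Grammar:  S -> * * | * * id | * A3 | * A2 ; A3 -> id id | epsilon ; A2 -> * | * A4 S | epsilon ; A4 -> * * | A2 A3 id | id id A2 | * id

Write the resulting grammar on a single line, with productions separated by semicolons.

S -> * * | * * id | * A3 | * | * A2; A3 -> id id; A2 -> * | * A4 S; A4 -> * * | A2 A3 id | A2 id | A3 id | id | id id A2 | id id | * id

Nullable set = {A2, A3}.
ε ∉ L(G), so no ε-production is kept.
Expand every rule over subsets of its nullable positions: S → * A3 gives * A3 | *. A4 → A2 A3 id gives A2 A3 id | A2 id | A3 id | id. A4 → id id A2 gives id id A2 | id id.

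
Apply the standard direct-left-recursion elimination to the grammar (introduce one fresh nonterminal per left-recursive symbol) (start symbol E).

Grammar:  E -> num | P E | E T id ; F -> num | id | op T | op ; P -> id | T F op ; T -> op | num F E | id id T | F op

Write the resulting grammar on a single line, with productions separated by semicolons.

Left recursion appears on E.
For E: α = {T id}, β = {num, P E}. Rewrite as E → β E' and E' → α E' | ε.

E -> num E' | P E E'; F -> num | id | op T | op; P -> id | T F op; T -> op | num F E | id id T | F op; E' -> T id E' | ε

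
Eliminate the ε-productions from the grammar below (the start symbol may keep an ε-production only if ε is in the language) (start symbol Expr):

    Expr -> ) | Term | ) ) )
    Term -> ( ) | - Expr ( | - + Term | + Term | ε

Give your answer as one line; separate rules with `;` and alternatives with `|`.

Expr -> ) | Term | ) ) ) | ε; Term -> ( ) | - Expr ( | - ( | - + Term | - + | + Term | +

Nullable set = {Expr, Term}.
ε ∈ L(G) since Expr is nullable, so keep Expr → ε.
Add the nullable-subset variants: Term → - Expr ( gives - Expr ( | - (. Term → - + Term gives - + Term | - +. Term → + Term gives + Term | +.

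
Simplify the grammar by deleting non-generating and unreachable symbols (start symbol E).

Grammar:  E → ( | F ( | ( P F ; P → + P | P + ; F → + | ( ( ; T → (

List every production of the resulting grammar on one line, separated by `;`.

E → ( | F (; F → + | ( (

Generating nonterminals: {E, F, T}.
Reachable from E after that: {E, F}.
Removed useless symbols: {P, T} and every production mentioning them.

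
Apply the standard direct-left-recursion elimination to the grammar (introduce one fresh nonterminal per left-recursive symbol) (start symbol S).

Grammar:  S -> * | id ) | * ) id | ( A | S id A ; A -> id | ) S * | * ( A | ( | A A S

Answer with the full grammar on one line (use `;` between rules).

S -> * S' | id ) S' | * ) id S' | ( A S'; A -> id A' | ) S * A' | * ( A A' | ( A'; S' -> id A S' | ε; A' -> A S A' | ε

Left recursion appears on S, A.
For S: α = {id A}, β = {*, id ), * ) id, ( A}. Rewrite as S → β S' and S' → α S' | ε.
For A: α = {A S}, β = {id, ) S *, * ( A, (}. Rewrite as A → β A' and A' → α A' | ε.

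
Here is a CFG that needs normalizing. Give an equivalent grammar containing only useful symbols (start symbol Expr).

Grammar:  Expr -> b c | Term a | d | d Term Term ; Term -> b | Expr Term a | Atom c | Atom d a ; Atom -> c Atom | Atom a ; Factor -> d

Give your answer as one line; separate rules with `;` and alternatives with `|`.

Generating nonterminals: {Expr, Factor, Term}.
Reachable from Expr after that: {Expr, Term}.
Removed useless symbols: {Atom, Factor} and every production mentioning them.

Expr -> b c | Term a | d | d Term Term; Term -> b | Expr Term a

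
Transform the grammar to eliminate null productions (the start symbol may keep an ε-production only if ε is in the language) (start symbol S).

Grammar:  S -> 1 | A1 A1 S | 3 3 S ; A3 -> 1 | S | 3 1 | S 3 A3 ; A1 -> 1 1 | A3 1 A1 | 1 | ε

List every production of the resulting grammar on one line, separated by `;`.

S -> 1 | A1 A1 S | A1 S | 3 3 S; A3 -> 1 | S | 3 1 | S 3 A3; A1 -> 1 1 | A3 1 A1 | A3 1 | 1

The nullable symbols are {A1}.
ε ∉ L(G), so no ε-production is kept.
Add the nullable-subset variants: S → A1 A1 S gives A1 A1 S | A1 S. A1 → A3 1 A1 gives A3 1 A1 | A3 1.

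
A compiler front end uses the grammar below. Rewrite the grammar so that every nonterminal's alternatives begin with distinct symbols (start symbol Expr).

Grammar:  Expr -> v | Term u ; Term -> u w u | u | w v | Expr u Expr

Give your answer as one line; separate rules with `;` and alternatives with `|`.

Term has alternatives sharing prefix 'u': factor to Term → u Term1 with Term1 → w u | ε.

Expr -> v | Term u; Term -> w v | Expr u Expr | u Term1; Term1 -> w u | ε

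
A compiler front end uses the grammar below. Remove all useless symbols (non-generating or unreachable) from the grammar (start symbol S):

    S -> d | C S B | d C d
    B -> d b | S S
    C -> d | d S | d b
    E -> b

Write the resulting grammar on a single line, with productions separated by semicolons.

Generating nonterminals: {B, C, E, S}.
Reachable from S after that: {B, C, S}.
Removed useless symbols: {E} and every production mentioning them.

S -> d | C S B | d C d; B -> d b | S S; C -> d | d S | d b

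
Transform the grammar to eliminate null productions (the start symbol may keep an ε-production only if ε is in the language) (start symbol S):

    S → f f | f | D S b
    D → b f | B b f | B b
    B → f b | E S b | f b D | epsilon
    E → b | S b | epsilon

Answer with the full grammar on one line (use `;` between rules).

S → f f | f | D S b; D → b f | B b f | B b | b; B → f b | E S b | S b | f b D; E → b | S b

The nullable symbols are {B, E}.
ε ∉ L(G), so no ε-production is kept.
For each production, add variants omitting each subset of nullable occurrences: D → B b gives B b | b. B → E S b gives E S b | S b.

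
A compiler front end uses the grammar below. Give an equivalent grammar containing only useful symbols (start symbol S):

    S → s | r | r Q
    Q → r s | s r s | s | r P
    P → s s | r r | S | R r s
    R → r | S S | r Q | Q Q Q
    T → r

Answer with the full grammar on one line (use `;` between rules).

Generating nonterminals: {P, Q, R, S, T}.
Reachable from S after that: {P, Q, R, S}.
Removed useless symbols: {T} and every production mentioning them.

S → s | r | r Q; Q → r s | s r s | s | r P; P → s s | r r | S | R r s; R → r | S S | r Q | Q Q Q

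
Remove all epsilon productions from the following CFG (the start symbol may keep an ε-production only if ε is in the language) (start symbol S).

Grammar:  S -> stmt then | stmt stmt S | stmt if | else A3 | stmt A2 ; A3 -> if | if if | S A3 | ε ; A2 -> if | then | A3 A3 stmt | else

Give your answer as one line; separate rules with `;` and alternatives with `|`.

S -> stmt then | stmt stmt S | stmt if | else A3 | else | stmt A2; A3 -> if | if if | S A3 | S; A2 -> if | then | A3 A3 stmt | A3 stmt | stmt | else

The nullable symbols are {A3}.
ε ∉ L(G), so no ε-production is kept.
For each production, add variants omitting each subset of nullable occurrences: S → else A3 gives else A3 | else. A3 → S A3 gives S A3 | S. A2 → A3 A3 stmt gives A3 A3 stmt | A3 stmt | stmt.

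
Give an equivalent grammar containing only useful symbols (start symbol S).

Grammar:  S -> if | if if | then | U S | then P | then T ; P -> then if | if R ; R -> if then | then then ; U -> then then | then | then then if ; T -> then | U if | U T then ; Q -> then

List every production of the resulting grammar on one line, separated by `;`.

S -> if | if if | then | U S | then P | then T; P -> then if | if R; R -> if then | then then; U -> then then | then | then then if; T -> then | U if | U T then

Generating nonterminals: {P, Q, R, S, T, U}.
Reachable from S after that: {P, R, S, T, U}.
Removed useless symbols: {Q} and every production mentioning them.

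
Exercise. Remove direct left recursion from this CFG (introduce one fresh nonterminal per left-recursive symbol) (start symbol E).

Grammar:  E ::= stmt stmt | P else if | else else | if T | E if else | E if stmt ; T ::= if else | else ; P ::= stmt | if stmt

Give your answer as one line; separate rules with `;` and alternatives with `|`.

E ::= stmt stmt E' | P else if E' | else else E' | if T E'; T ::= if else | else; P ::= stmt | if stmt; E' ::= if else E' | if stmt E' | ε

Left recursion appears on E.
For E: α = {if else, if stmt}, β = {stmt stmt, P else if, else else, if T}. Rewrite as E → β E' and E' → α E' | ε.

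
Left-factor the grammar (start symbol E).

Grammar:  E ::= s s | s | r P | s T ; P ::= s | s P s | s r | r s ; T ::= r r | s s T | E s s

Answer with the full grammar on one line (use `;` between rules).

E has alternatives sharing prefix 's': factor to E → s E' with E' → s | ε | T.
P has alternatives sharing prefix 's': factor to P → s P' with P' → ε | P s | r.

E ::= r P | s E'; P ::= r s | s P'; T ::= r r | s s T | E s s; E' ::= s | epsilon | T; P' ::= epsilon | P s | r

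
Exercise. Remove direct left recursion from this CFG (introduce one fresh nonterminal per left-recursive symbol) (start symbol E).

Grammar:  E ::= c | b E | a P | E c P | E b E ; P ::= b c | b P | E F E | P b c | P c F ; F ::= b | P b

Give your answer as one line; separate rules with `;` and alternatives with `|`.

E ::= c E' | b E E' | a P E'; P ::= b c P' | b P P' | E F E P'; F ::= b | P b; E' ::= c P E' | b E E' | ε; P' ::= b c P' | c F P' | ε

Left recursion appears on E, P.
For E: α = {c P, b E}, β = {c, b E, a P}. Rewrite as E → β E' and E' → α E' | ε.
For P: α = {b c, c F}, β = {b c, b P, E F E}. Rewrite as P → β P' and P' → α P' | ε.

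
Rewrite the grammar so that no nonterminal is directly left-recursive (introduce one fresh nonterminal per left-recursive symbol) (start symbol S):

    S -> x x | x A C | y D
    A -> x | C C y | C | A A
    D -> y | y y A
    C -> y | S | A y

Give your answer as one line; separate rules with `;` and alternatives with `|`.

S -> x x | x A C | y D; A -> x A' | C C y A' | C A'; D -> y | y y A; C -> y | S | A y; A' -> A A' | ε

Directly left-recursive nonterminal: A.
For A: α = {A}, β = {x, C C y, C}. Rewrite as A → β A' and A' → α A' | ε.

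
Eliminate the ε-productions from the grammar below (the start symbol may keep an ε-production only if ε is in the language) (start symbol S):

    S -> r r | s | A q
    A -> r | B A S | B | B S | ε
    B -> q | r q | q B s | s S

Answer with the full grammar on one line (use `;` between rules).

S -> r r | s | A q | q; A -> r | B A S | B S | B; B -> q | r q | q B s | s S

The nullable symbols are {A}.
ε ∉ L(G), so no ε-production is kept.
Expand every rule over subsets of its nullable positions: S → A q gives A q | q. A → B A S gives B A S | B S.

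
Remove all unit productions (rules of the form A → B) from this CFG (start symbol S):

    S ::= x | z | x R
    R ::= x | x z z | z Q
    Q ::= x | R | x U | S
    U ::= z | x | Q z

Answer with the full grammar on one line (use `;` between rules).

S ::= x | z | x R; R ::= x | x z z | z Q; Q ::= x | x z z | z Q | z | x R | x U; U ::= z | x | Q z

Unit pairs: Q ⇒* {R, S}.
Replace each nonterminal's rules with the union of the non-unit rules of every nonterminal it unit-derives.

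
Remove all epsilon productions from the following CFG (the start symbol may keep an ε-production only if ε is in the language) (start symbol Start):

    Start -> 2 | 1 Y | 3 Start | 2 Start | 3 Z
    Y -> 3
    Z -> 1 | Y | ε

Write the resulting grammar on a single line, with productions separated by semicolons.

The nullable symbols are {Z}.
ε ∉ L(G), so no ε-production is kept.
Add the nullable-subset variants: Start → 3 Z gives 3 Z | 3.

Start -> 2 | 1 Y | 3 Start | 2 Start | 3 Z | 3; Y -> 3; Z -> 1 | Y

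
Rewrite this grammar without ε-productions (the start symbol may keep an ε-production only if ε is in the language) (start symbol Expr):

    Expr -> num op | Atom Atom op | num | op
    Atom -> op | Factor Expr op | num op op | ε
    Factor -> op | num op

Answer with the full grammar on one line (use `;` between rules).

The nullable symbols are {Atom}.
ε ∉ L(G), so no ε-production is kept.
Add the nullable-subset variants: Expr → Atom Atom op gives Atom Atom op | Atom op | op.

Expr -> num op | Atom Atom op | Atom op | op | num; Atom -> op | Factor Expr op | num op op; Factor -> op | num op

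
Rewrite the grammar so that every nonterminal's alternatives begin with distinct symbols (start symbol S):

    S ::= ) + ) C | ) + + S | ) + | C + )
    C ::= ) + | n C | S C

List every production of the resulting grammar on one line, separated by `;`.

S ::= C + ) | ) + S'; C ::= ) + | n C | S C; S' ::= ) C | + S | ε

S has alternatives sharing prefix ') +': factor to S → ) + S' with S' → ) C | + S | ε.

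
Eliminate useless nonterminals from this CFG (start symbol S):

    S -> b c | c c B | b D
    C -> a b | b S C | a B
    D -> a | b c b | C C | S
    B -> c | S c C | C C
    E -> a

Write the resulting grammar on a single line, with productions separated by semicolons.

Generating nonterminals: {B, C, D, E, S}.
Reachable from S after that: {B, C, D, S}.
Removed useless symbols: {E} and every production mentioning them.

S -> b c | c c B | b D; C -> a b | b S C | a B; D -> a | b c b | C C | S; B -> c | S c C | C C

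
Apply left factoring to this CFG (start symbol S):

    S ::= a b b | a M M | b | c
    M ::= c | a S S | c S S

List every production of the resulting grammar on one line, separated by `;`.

S has alternatives sharing prefix 'a': factor to S → a S' with S' → b b | M M.
M has alternatives sharing prefix 'c': factor to M → c M' with M' → ε | S S.

S ::= b | c | a S'; M ::= a S S | c M'; S' ::= b b | M M; M' ::= ε | S S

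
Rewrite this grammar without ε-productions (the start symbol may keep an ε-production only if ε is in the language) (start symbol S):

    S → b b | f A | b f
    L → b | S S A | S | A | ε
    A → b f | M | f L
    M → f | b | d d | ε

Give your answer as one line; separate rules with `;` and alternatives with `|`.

Nullable nonterminals: {A, L, M}.
ε ∉ L(G), so no ε-production is kept.
Expand every rule over subsets of its nullable positions: S → f A gives f A | f. L → S S A gives S S A | S S. A → f L gives f L | f.

S → b b | f A | f | b f; L → b | S S A | S S | S | A; A → b f | M | f L | f; M → f | b | d d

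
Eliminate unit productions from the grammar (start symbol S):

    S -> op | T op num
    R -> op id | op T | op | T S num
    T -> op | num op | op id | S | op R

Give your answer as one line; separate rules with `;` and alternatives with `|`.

S -> op | T op num; R -> op id | op T | op | T S num; T -> op | T op num | num op | op id | op R

Unit pairs: T ⇒* {S}.
For each unit pair (A, B), copy every non-unit production of B to A, then drop all unit productions.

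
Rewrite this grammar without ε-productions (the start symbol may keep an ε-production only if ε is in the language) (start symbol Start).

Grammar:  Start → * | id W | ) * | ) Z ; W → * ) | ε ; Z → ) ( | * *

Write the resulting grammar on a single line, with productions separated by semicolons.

Nullable nonterminals: {W}.
ε ∉ L(G), so no ε-production is kept.
Expand every rule over subsets of its nullable positions: Start → id W gives id W | id.

Start → * | id W | id | ) * | ) Z; W → * ); Z → ) ( | * *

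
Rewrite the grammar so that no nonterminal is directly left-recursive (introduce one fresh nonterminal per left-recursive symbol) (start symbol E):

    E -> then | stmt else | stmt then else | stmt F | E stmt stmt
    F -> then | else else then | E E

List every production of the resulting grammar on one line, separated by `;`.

E -> then E' | stmt else E' | stmt then else E' | stmt F E'; F -> then | else else then | E E; E' -> stmt stmt E' | epsilon

Left recursion appears on E.
For E: α = {stmt stmt}, β = {then, stmt else, stmt then else, stmt F}. Rewrite as E → β E' and E' → α E' | ε.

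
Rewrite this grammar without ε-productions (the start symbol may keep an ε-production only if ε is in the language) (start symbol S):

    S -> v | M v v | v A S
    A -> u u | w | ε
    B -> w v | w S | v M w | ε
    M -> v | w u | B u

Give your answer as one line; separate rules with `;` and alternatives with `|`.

Nullable nonterminals: {A, B}.
ε ∉ L(G), so no ε-production is kept.
For each production, add variants omitting each subset of nullable occurrences: S → v A S gives v A S | v S. M → B u gives B u | u.

S -> v | M v v | v A S | v S; A -> u u | w; B -> w v | w S | v M w; M -> v | w u | B u | u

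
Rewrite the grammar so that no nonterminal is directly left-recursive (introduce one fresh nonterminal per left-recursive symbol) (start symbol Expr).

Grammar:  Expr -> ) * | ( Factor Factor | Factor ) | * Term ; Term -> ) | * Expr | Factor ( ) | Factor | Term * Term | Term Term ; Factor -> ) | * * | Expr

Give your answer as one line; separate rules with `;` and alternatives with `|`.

Directly left-recursive nonterminal: Term.
For Term: α = {* Term, Term}, β = {), * Expr, Factor ( ), Factor}. Rewrite as Term → β Term1 and Term1 → α Term1 | ε.

Expr -> ) * | ( Factor Factor | Factor ) | * Term; Term -> ) Term1 | * Expr Term1 | Factor ( ) Term1 | Factor Term1; Factor -> ) | * * | Expr; Term1 -> * Term Term1 | Term Term1 | ε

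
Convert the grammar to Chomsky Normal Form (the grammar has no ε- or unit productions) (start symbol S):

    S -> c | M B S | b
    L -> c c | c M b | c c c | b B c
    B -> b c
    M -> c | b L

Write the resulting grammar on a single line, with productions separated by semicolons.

Introduce a nonterminal for each terminal appearing in a rule of length ≥ 2: X1 → c, X2 → b.
Binarize each right-hand side of length ≥ 3 by chaining fresh nonterminals (Y1, Y2, …): affected rules were S → M B S; L → X1 M X2; L → X1 X1 X1; L → X2 B X1.

S -> c | M Y1 | b; L -> X1 X1 | X1 Y2 | X1 Y3 | X2 Y4; B -> X2 X1; M -> c | X2 L; X1 -> c; X2 -> b; Y1 -> B S; Y2 -> M X2; Y3 -> X1 X1; Y4 -> B X1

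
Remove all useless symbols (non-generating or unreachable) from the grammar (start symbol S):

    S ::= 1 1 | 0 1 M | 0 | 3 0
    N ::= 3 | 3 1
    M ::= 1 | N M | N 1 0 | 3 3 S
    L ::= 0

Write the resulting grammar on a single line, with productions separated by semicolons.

Generating nonterminals: {L, M, N, S}.
Reachable from S after that: {M, N, S}.
Removed useless symbols: {L} and every production mentioning them.

S ::= 1 1 | 0 1 M | 0 | 3 0; N ::= 3 | 3 1; M ::= 1 | N M | N 1 0 | 3 3 S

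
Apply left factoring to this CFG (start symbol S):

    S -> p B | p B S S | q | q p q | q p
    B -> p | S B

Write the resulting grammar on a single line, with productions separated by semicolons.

S -> q S' | p B S''; B -> p | S B; S' -> ε | p S'''; S'' -> ε | S S; S''' -> q | ε

S has alternatives sharing prefix 'q': factor to S → q S' with S' → ε | p q | p.
S has alternatives sharing prefix 'p B': factor to S → p B S'' with S'' → ε | S S.
S' has alternatives sharing prefix 'p': factor to S' → p S''' with S''' → q | ε.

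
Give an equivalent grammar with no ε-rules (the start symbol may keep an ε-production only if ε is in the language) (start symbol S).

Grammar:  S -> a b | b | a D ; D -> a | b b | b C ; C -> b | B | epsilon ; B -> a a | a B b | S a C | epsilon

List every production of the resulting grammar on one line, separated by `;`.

S -> a b | b | a D; D -> a | b b | b C | b; C -> b | B; B -> a a | a B b | a b | S a C | S a

Nullable set = {B, C}.
ε ∉ L(G), so no ε-production is kept.
For each production, add variants omitting each subset of nullable occurrences: D → b C gives b C | b. B → a B b gives a B b | a b. B → S a C gives S a C | S a.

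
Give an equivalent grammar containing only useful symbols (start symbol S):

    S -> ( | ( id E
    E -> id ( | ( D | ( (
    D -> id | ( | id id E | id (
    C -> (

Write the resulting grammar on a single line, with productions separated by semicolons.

Generating nonterminals: {C, D, E, S}.
Reachable from S after that: {D, E, S}.
Removed useless symbols: {C} and every production mentioning them.

S -> ( | ( id E; E -> id ( | ( D | ( (; D -> id | ( | id id E | id (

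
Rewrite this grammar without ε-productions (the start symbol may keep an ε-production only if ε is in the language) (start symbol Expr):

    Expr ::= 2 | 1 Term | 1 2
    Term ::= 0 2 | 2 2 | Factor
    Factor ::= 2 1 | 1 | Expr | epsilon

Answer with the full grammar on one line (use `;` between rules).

Nullable set = {Factor, Term}.
ε ∉ L(G), so no ε-production is kept.
Expand every rule over subsets of its nullable positions: Expr → 1 Term gives 1 Term | 1.

Expr ::= 2 | 1 Term | 1 | 1 2; Term ::= 0 2 | 2 2 | Factor; Factor ::= 2 1 | 1 | Expr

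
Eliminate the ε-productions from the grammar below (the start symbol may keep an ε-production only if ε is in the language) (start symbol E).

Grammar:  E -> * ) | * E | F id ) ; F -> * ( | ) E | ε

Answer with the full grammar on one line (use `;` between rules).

The nullable symbols are {F}.
ε ∉ L(G), so no ε-production is kept.
For each production, add variants omitting each subset of nullable occurrences: E → F id ) gives F id ) | id ).

E -> * ) | * E | F id ) | id ); F -> * ( | ) E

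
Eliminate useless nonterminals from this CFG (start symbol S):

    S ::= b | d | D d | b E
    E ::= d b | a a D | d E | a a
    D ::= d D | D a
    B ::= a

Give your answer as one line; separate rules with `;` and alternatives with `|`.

S ::= b | d | b E; E ::= d b | d E | a a

Generating nonterminals: {B, E, S}.
Reachable from S after that: {E, S}.
Removed useless symbols: {B, D} and every production mentioning them.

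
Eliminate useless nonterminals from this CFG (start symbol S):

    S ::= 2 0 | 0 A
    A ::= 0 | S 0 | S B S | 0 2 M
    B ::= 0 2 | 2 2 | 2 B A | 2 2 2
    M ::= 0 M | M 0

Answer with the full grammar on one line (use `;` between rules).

S ::= 2 0 | 0 A; A ::= 0 | S 0 | S B S; B ::= 0 2 | 2 2 | 2 B A | 2 2 2

Generating nonterminals: {A, B, S}.
Reachable from S after that: {A, B, S}.
Removed useless symbols: {M} and every production mentioning them.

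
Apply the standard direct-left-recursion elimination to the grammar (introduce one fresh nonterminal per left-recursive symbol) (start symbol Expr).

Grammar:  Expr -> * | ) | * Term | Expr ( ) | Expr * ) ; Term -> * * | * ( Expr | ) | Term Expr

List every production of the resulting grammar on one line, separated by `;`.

Expr -> * Expr1 | ) Expr1 | * Term Expr1; Term -> * * Term1 | * ( Expr Term1 | ) Term1; Expr1 -> ( ) Expr1 | * ) Expr1 | eps; Term1 -> Expr Term1 | eps

Directly left-recursive nonterminals: Expr, Term.
For Expr: α = {( ), * )}, β = {*, ), * Term}. Rewrite as Expr → β Expr1 and Expr1 → α Expr1 | ε.
For Term: α = {Expr}, β = {* *, * ( Expr, )}. Rewrite as Term → β Term1 and Term1 → α Term1 | ε.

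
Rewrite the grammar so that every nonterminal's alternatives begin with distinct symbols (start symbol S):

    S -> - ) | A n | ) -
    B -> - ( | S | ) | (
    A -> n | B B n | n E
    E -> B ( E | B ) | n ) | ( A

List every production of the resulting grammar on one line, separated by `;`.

A has alternatives sharing prefix 'n': factor to A → n A' with A' → ε | E.
E has alternatives sharing prefix 'B': factor to E → B E' with E' → ( E | ).

S -> - ) | A n | ) -; B -> - ( | S | ) | (; A -> B B n | n A'; E -> n ) | ( A | B E'; A' -> eps | E; E' -> ( E | )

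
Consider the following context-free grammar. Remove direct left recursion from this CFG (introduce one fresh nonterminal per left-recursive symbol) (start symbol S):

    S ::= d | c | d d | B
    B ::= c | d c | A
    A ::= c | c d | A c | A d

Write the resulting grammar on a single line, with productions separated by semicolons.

Left recursion appears on A.
For A: α = {c, d}, β = {c, c d}. Rewrite as A → β A' and A' → α A' | ε.

S ::= d | c | d d | B; B ::= c | d c | A; A ::= c A' | c d A'; A' ::= c A' | d A' | eps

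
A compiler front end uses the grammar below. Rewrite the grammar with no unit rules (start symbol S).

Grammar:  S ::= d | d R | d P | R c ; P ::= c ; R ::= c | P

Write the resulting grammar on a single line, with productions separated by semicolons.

Unit pairs: R ⇒* {P}.
Replace each nonterminal's rules with the union of the non-unit rules of every nonterminal it unit-derives.

S ::= d | d R | d P | R c; P ::= c; R ::= c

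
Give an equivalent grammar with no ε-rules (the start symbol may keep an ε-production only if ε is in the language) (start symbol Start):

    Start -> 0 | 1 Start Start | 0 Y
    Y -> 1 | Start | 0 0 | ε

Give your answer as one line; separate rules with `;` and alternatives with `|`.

Start -> 0 | 1 Start Start | 0 Y; Y -> 1 | Start | 0 0

Nullable nonterminals: {Y}.
ε ∉ L(G), so no ε-production is kept.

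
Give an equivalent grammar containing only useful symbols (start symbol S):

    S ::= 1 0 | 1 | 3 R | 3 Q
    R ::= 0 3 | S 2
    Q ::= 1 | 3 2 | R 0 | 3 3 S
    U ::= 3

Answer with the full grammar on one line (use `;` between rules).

Generating nonterminals: {Q, R, S, U}.
Reachable from S after that: {Q, R, S}.
Removed useless symbols: {U} and every production mentioning them.

S ::= 1 0 | 1 | 3 R | 3 Q; R ::= 0 3 | S 2; Q ::= 1 | 3 2 | R 0 | 3 3 S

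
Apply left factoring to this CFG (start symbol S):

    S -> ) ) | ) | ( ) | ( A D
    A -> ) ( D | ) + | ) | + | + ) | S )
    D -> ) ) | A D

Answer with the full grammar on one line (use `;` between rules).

S -> ) S' | ( S''; A -> S ) | ) A' | + A''; D -> ) ) | A D; S' -> ) | ε; S'' -> ) | A D; A' -> ( D | + | ε; A'' -> ε | )

S has alternatives sharing prefix ')': factor to S → ) S' with S' → ) | ε.
S has alternatives sharing prefix '(': factor to S → ( S'' with S'' → ) | A D.
A has alternatives sharing prefix ')': factor to A → ) A' with A' → ( D | + | ε.
A has alternatives sharing prefix '+': factor to A → + A'' with A'' → ε | ).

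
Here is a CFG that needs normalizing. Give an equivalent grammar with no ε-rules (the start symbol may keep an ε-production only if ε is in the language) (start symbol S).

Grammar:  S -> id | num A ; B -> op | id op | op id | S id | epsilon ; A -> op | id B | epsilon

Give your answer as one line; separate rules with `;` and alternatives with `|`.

S -> id | num A | num; B -> op | id op | op id | S id; A -> op | id B | id

Nullable nonterminals: {A, B}.
ε ∉ L(G), so no ε-production is kept.
For each production, add variants omitting each subset of nullable occurrences: S → num A gives num A | num. A → id B gives id B | id.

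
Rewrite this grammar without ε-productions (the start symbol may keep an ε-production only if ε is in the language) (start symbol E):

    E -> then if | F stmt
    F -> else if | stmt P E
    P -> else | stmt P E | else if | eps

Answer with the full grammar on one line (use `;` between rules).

Nullable set = {P}.
ε ∉ L(G), so no ε-production is kept.
Expand every rule over subsets of its nullable positions: F → stmt P E gives stmt P E | stmt E. P → stmt P E gives stmt P E | stmt E.

E -> then if | F stmt; F -> else if | stmt P E | stmt E; P -> else | stmt P E | stmt E | else if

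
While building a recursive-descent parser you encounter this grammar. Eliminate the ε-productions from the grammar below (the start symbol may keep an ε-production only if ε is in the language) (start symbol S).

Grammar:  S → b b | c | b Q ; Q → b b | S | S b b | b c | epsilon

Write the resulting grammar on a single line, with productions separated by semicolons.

The nullable symbols are {Q}.
ε ∉ L(G), so no ε-production is kept.
For each production, add variants omitting each subset of nullable occurrences: S → b Q gives b Q | b.

S → b b | c | b Q | b; Q → b b | S | S b b | b c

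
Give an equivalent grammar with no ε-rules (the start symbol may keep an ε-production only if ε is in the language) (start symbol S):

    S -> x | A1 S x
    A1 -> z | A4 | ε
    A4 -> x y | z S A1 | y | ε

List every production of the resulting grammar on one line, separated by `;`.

S -> x | A1 S x | S x; A1 -> z | A4; A4 -> x y | z S A1 | z S | y

Nullable set = {A1, A4}.
ε ∉ L(G), so no ε-production is kept.
Expand every rule over subsets of its nullable positions: S → A1 S x gives A1 S x | S x. A4 → z S A1 gives z S A1 | z S.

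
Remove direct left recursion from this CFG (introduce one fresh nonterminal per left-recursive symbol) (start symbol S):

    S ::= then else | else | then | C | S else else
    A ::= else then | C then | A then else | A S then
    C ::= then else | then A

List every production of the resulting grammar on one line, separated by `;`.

S ::= then else S' | else S' | then S' | C S'; A ::= else then A' | C then A'; C ::= then else | then A; S' ::= else else S' | ε; A' ::= then else A' | S then A' | ε

S, A are directly left-recursive.
For S: α = {else else}, β = {then else, else, then, C}. Rewrite as S → β S' and S' → α S' | ε.
For A: α = {then else, S then}, β = {else then, C then}. Rewrite as A → β A' and A' → α A' | ε.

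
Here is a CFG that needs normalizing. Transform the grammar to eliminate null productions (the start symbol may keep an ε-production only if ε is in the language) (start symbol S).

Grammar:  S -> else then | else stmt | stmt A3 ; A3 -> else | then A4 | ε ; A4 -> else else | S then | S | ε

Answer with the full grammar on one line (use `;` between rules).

Nullable nonterminals: {A3, A4}.
ε ∉ L(G), so no ε-production is kept.
For each production, add variants omitting each subset of nullable occurrences: S → stmt A3 gives stmt A3 | stmt. A3 → then A4 gives then A4 | then.

S -> else then | else stmt | stmt A3 | stmt; A3 -> else | then A4 | then; A4 -> else else | S then | S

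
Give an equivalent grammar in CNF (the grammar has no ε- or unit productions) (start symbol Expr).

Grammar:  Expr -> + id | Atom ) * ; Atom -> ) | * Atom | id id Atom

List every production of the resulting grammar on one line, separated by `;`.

Introduce a nonterminal for each terminal appearing in a rule of length ≥ 2: X1 → +, X2 → id, X3 → ), X4 → *.
Binarize each right-hand side of length ≥ 3 by chaining fresh nonterminals (Y1, Y2, …): affected rules were Expr → Atom X3 X4; Atom → X2 X2 Atom.

Expr -> X1 X2 | Atom Y1; Atom -> ) | X4 Atom | X2 Y2; X1 -> +; X2 -> id; X3 -> ); X4 -> *; Y1 -> X3 X4; Y2 -> X2 Atom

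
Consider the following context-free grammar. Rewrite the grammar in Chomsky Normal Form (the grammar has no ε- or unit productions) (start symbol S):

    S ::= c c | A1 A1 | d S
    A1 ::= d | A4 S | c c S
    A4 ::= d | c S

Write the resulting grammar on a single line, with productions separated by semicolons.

Introduce a nonterminal for each terminal appearing in a rule of length ≥ 2: X1 → c, X2 → d.
Binarize each right-hand side of length ≥ 3 by chaining fresh nonterminals (Y1, Y2, …): affected rules were A1 → X1 X1 S.

S ::= X1 X1 | A1 A1 | X2 S; A1 ::= d | A4 S | X1 Y1; A4 ::= d | X1 S; X1 ::= c; X2 ::= d; Y1 ::= X1 S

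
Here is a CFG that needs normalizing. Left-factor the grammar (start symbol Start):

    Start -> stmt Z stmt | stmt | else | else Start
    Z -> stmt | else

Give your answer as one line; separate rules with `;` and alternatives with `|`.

Start has alternatives sharing prefix 'stmt': factor to Start → stmt Start1 with Start1 → Z stmt | ε.
Start has alternatives sharing prefix 'else': factor to Start → else Start2 with Start2 → ε | Start.

Start -> stmt Start1 | else Start2; Z -> stmt | else; Start1 -> Z stmt | ε; Start2 -> ε | Start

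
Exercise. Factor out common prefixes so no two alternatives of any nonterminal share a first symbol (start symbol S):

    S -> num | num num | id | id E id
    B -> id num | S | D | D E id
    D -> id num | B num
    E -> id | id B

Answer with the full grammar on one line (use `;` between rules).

S has alternatives sharing prefix 'num': factor to S → num S' with S' → ε | num.
S has alternatives sharing prefix 'id': factor to S → id S'' with S'' → ε | E id.
B has alternatives sharing prefix 'D': factor to B → D B' with B' → ε | E id.
E has alternatives sharing prefix 'id': factor to E → id E' with E' → ε | B.

S -> num S' | id S''; B -> id num | S | D B'; D -> id num | B num; E -> id E'; S' -> ε | num; S'' -> ε | E id; B' -> ε | E id; E' -> ε | B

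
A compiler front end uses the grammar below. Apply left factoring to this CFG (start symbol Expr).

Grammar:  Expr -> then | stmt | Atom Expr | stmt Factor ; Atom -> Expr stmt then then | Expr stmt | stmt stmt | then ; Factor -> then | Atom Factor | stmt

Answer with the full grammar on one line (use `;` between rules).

Expr has alternatives sharing prefix 'stmt': factor to Expr → stmt Expr1 with Expr1 → ε | Factor.
Atom has alternatives sharing prefix 'Expr stmt': factor to Atom → Expr stmt Atom1 with Atom1 → then then | ε.

Expr -> then | Atom Expr | stmt Expr1; Atom -> stmt stmt | then | Expr stmt Atom1; Factor -> then | Atom Factor | stmt; Expr1 -> ε | Factor; Atom1 -> then then | ε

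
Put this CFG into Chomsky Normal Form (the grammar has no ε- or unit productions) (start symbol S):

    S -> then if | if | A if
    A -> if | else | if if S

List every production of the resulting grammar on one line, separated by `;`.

S -> X1 X2 | if | A X2; A -> if | else | X2 Y1; X1 -> then; X2 -> if; Y1 -> X2 S

Introduce a nonterminal for each terminal appearing in a rule of length ≥ 2: X1 → then, X2 → if.
Binarize each right-hand side of length ≥ 3 by chaining fresh nonterminals (Y1, Y2, …): affected rules were A → X2 X2 S.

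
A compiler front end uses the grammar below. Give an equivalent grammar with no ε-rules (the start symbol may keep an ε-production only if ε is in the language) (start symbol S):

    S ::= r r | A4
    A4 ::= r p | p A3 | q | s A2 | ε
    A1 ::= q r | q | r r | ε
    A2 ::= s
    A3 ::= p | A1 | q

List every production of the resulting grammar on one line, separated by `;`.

S ::= r r | A4 | ε; A4 ::= r p | p A3 | p | q | s A2; A1 ::= q r | q | r r; A2 ::= s; A3 ::= p | A1 | q

Nullable nonterminals: {A1, A3, A4, S}.
ε ∈ L(G) since S is nullable, so keep S → ε.
For each production, add variants omitting each subset of nullable occurrences: A4 → p A3 gives p A3 | p.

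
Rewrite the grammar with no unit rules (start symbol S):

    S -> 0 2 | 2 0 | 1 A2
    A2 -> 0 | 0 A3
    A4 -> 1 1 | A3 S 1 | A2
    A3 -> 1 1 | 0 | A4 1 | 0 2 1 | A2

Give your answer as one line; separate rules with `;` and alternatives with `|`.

S -> 0 2 | 2 0 | 1 A2; A2 -> 0 | 0 A3; A4 -> 1 1 | A3 S 1 | 0 | 0 A3; A3 -> 0 | 0 A3 | 1 1 | A4 1 | 0 2 1

Unit pairs: A3 ⇒* {A2}; A4 ⇒* {A2}.
For every A with A ⇒* B via unit rules, add B's non-unit alternatives to A; then delete every rule of the form X → Y.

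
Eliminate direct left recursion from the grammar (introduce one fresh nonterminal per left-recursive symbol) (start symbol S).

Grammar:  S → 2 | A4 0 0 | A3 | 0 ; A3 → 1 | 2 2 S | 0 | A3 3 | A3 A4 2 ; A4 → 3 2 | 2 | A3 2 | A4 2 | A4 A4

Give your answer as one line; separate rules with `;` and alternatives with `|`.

S → 2 | A4 0 0 | A3 | 0; A3 → 1 A3' | 2 2 S A3' | 0 A3'; A4 → 3 2 A4' | 2 A4' | A3 2 A4'; A3' → 3 A3' | A4 2 A3' | ε; A4' → 2 A4' | A4 A4' | ε

Left recursion appears on A3, A4.
For A3: α = {3, A4 2}, β = {1, 2 2 S, 0}. Rewrite as A3 → β A3' and A3' → α A3' | ε.
For A4: α = {2, A4}, β = {3 2, 2, A3 2}. Rewrite as A4 → β A4' and A4' → α A4' | ε.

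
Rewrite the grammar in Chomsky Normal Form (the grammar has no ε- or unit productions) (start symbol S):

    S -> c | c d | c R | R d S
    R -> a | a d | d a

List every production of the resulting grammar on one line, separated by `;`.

S -> c | X1 X2 | X1 R | R Y1; R -> a | X3 X2 | X2 X3; X1 -> c; X2 -> d; X3 -> a; Y1 -> X2 S

Introduce a nonterminal for each terminal appearing in a rule of length ≥ 2: X1 → c, X2 → d, X3 → a.
Binarize each right-hand side of length ≥ 3 by chaining fresh nonterminals (Y1, Y2, …): affected rules were S → R X2 S.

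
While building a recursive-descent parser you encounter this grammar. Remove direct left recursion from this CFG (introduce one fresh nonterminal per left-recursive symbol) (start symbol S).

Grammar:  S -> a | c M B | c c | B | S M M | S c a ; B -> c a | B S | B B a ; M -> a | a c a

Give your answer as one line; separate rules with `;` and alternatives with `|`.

Left recursion appears on S, B.
For S: α = {M M, c a}, β = {a, c M B, c c, B}. Rewrite as S → β S' and S' → α S' | ε.
For B: α = {S, B a}, β = {c a}. Rewrite as B → β B' and B' → α B' | ε.

S -> a S' | c M B S' | c c S' | B S'; B -> c a B'; M -> a | a c a; S' -> M M S' | c a S' | ε; B' -> S B' | B a B' | ε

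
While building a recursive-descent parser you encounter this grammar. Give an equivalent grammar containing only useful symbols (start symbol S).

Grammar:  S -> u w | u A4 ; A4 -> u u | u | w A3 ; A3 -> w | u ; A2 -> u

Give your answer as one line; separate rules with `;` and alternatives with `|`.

Generating nonterminals: {A2, A3, A4, S}.
Reachable from S after that: {A3, A4, S}.
Removed useless symbols: {A2} and every production mentioning them.

S -> u w | u A4; A4 -> u u | u | w A3; A3 -> w | u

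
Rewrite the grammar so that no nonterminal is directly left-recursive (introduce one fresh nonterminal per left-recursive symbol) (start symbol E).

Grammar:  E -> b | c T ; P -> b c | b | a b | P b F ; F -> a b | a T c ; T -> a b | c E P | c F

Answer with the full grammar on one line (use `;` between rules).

E -> b | c T; P -> b c P' | b P' | a b P'; F -> a b | a T c; T -> a b | c E P | c F; P' -> b F P' | ε

Left recursion appears on P.
For P: α = {b F}, β = {b c, b, a b}. Rewrite as P → β P' and P' → α P' | ε.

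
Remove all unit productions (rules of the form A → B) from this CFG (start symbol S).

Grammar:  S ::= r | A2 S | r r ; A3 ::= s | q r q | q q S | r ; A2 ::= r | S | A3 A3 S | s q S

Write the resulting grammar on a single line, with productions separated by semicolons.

S ::= r | A2 S | r r; A3 ::= s | q r q | q q S | r; A2 ::= r | A3 A3 S | s q S | A2 S | r r

Unit pairs: A2 ⇒* {S}.
For each unit pair (A, B), copy every non-unit production of B to A, then drop all unit productions.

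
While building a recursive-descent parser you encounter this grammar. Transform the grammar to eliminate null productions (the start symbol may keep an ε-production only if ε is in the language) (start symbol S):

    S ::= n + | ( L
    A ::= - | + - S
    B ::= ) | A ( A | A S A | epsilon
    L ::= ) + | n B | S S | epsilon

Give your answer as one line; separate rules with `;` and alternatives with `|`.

Nullable set = {B, L}.
ε ∉ L(G), so no ε-production is kept.
Expand every rule over subsets of its nullable positions: S → ( L gives ( L | (. L → n B gives n B | n.

S ::= n + | ( L | (; A ::= - | + - S; B ::= ) | A ( A | A S A; L ::= ) + | n B | n | S S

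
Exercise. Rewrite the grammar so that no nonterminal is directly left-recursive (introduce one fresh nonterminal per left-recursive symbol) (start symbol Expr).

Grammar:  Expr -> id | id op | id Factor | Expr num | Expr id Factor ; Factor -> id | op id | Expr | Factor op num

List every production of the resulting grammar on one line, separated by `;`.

Expr, Factor are directly left-recursive.
For Expr: α = {num, id Factor}, β = {id, id op, id Factor}. Rewrite as Expr → β Expr1 and Expr1 → α Expr1 | ε.
For Factor: α = {op num}, β = {id, op id, Expr}. Rewrite as Factor → β Factor1 and Factor1 → α Factor1 | ε.

Expr -> id Expr1 | id op Expr1 | id Factor Expr1; Factor -> id Factor1 | op id Factor1 | Expr Factor1; Expr1 -> num Expr1 | id Factor Expr1 | ε; Factor1 -> op num Factor1 | ε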